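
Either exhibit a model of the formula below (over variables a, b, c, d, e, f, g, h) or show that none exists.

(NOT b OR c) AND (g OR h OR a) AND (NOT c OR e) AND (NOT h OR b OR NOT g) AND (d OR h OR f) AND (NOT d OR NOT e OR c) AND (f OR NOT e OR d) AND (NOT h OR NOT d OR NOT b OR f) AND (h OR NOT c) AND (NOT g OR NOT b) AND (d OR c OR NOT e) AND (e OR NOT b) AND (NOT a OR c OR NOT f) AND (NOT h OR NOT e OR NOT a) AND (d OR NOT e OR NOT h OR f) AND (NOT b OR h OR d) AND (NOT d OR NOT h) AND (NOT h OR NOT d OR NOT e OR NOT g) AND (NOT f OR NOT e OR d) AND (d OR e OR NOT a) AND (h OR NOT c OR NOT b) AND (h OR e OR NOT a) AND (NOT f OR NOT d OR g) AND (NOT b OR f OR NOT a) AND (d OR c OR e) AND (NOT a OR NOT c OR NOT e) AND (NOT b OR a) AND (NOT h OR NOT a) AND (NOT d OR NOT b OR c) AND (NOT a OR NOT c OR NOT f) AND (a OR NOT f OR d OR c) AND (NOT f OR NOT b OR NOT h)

a ↦ false; b ↦ false; c ↦ false; d ↦ true; e ↦ false; f ↦ false; g ↦ true; h ↦ false

Suppose b = false.
Suppose c = false.
Suppose h = false.
Suppose g = true.
Suppose d = true.
(NOT e) alone gives e = false.
(NOT a) alone gives a = false.
Every clause is now satisfied; f is unconstrained.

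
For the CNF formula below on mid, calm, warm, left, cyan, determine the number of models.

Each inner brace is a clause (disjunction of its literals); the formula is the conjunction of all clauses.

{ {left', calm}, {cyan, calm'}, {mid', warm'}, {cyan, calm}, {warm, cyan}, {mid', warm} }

6

There are 2^5 = 32 truth assignments over (mid, calm, warm, left, cyan).
Split on left. With left = 1, the clauses containing left are satisfied and left' drops from the rest; 2 of the 2^4 = 16 assignments to the other variables satisfy what remains.
With left = 0, by the same count on the reduced clause set, 4 assignments work.
(One model: mid=F, calm=F, warm=F, left=F, cyan=T.)
Total: 2 + 4 = 6.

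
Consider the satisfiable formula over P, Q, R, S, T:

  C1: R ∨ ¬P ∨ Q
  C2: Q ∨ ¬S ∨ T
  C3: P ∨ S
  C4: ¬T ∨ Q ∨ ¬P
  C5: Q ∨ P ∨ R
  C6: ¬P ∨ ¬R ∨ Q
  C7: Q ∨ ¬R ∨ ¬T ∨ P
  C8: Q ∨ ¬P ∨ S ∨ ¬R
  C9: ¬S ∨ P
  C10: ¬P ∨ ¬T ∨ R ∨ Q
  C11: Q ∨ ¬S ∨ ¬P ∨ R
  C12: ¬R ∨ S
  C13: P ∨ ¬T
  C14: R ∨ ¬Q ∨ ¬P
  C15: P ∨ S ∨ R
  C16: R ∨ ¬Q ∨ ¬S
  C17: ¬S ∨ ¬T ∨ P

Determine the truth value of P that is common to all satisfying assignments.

True

Suppose P = False.
(S) alone gives S = True.
Now (¬S) is unsatisfied and unit — conflict.
So every satisfying assignment has P = True.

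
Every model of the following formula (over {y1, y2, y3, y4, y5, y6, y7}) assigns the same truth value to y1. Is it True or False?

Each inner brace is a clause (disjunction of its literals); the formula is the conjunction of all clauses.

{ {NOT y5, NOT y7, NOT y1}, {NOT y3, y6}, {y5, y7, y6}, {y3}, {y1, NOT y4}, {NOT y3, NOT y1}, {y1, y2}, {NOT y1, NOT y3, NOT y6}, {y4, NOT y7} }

Suppose y1 = true.
Unit clause (y3) forces y3 = true.
That conflicts with the unit clause (NOT y3).
So every satisfying assignment has y1 = False.

False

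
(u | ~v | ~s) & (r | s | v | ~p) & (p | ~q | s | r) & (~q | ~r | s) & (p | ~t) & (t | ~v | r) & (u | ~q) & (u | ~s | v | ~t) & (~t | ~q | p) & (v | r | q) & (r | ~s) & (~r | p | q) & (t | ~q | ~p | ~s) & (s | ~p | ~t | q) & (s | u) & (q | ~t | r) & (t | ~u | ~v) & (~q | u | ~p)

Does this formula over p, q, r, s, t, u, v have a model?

Satisfiable

Suppose p = 1.
Suppose u = 1.
Suppose r = 1.
Suppose q = 1.
Unit clause (s) forces s = 1.
Unit clause (t) forces t = 1.
Every clause is now satisfied; v is unconstrained.
A satisfying assignment: p: 1, q: 1, r: 1, s: 1, t: 1, u: 1, v: 1.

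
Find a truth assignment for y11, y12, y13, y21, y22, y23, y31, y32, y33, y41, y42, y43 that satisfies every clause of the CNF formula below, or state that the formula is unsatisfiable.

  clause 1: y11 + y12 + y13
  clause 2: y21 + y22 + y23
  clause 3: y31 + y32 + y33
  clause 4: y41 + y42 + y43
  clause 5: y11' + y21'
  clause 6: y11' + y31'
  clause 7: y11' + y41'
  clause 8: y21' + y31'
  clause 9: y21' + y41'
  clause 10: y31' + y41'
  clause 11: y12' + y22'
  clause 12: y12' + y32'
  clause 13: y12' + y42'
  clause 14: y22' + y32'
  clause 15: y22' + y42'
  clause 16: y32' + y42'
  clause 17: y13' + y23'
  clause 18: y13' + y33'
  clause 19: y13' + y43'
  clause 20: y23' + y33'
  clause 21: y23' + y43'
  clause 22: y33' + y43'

UNSATISFIABLE

Try y11 = 0.
Try y12 = 1.
From the singleton clause (y22'), y22 = 0.
From the singleton clause (y32'), y32 = 0.
From the singleton clause (y42'), y42 = 0.
Try y21 = 1.
From the singleton clause (y31'), y31 = 0.
From the singleton clause (y33), y33 = 1.
From the singleton clause (y41'), y41 = 0.
From the singleton clause (y43), y43 = 1.
Now (y43') is unsatisfied and unit — conflict.
So y21 must be the other value — set y21 = 0.
From the singleton clause (y23), y23 = 1.
From the singleton clause (y13'), y13 = 0.
From the singleton clause (y33'), y33 = 0.
From the singleton clause (y31), y31 = 1.
From the singleton clause (y41'), y41 = 0.
From the singleton clause (y43), y43 = 1.
Now (y43') is unsatisfied and unit — conflict.
Neither y21 = 1 nor y21 = 0 works.
So y12 must be the other value — set y12 = 0.
From the singleton clause (y13), y13 = 1.
From the singleton clause (y23'), y23 = 0.
From the singleton clause (y33'), y33 = 0.
From the singleton clause (y43'), y43 = 0.
Try y21 = 1.
From the singleton clause (y31'), y31 = 0.
From the singleton clause (y32), y32 = 1.
From the singleton clause (y41'), y41 = 0.
From the singleton clause (y42), y42 = 1.
Now (y42') is unsatisfied and unit — conflict.
So y21 must be the other value — set y21 = 0.
From the singleton clause (y22), y22 = 1.
From the singleton clause (y32'), y32 = 0.
From the singleton clause (y31), y31 = 1.
From the singleton clause (y41'), y41 = 0.
From the singleton clause (y42), y42 = 1.
Now (y42') is unsatisfied and unit — conflict.
Neither y21 = 1 nor y21 = 0 works.
Neither y12 = 1 nor y12 = 0 works.
So y11 must be the other value — set y11 = 1.
From the singleton clause (y21'), y21 = 0.
From the singleton clause (y31'), y31 = 0.
From the singleton clause (y41'), y41 = 0.
Try y22 = 1.
From the singleton clause (y12'), y12 = 0.
From the singleton clause (y32'), y32 = 0.
From the singleton clause (y33), y33 = 1.
From the singleton clause (y42'), y42 = 0.
From the singleton clause (y43), y43 = 1.
Now (y43') is unsatisfied and unit — conflict.
So y22 must be the other value — set y22 = 0.
From the singleton clause (y23), y23 = 1.
From the singleton clause (y13'), y13 = 0.
From the singleton clause (y33'), y33 = 0.
From the singleton clause (y32), y32 = 1.
From the singleton clause (y12'), y12 = 0.
From the singleton clause (y42'), y42 = 0.
From the singleton clause (y43), y43 = 1.
Now (y43') is unsatisfied and unit — conflict.
Neither y22 = 1 nor y22 = 0 works.
Neither y11 = 1 nor y11 = 0 works.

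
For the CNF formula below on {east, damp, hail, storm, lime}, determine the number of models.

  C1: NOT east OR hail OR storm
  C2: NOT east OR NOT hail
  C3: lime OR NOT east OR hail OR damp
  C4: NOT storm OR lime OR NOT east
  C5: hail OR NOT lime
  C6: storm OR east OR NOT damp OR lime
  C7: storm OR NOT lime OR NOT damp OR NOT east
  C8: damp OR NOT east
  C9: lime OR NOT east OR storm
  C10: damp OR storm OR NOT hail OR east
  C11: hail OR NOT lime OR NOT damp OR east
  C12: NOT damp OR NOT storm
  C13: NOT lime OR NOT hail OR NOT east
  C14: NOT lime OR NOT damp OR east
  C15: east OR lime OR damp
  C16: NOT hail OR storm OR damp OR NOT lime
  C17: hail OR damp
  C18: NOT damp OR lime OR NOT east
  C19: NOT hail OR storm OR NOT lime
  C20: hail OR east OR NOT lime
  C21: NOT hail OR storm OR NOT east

There are 2^5 = 32 truth assignments over (east, damp, hail, storm, lime).
Split on east. With east = true, the clauses containing east are satisfied and NOT east drops from the rest; 0 of the 2^4 = 16 assignments to the other variables satisfy what remains.
With east = false, by the same count on the reduced clause set, 1 assignment works.
(One model: east=F, damp=F, hail=T, storm=T, lime=T.)
Total: 0 + 1 = 1.

1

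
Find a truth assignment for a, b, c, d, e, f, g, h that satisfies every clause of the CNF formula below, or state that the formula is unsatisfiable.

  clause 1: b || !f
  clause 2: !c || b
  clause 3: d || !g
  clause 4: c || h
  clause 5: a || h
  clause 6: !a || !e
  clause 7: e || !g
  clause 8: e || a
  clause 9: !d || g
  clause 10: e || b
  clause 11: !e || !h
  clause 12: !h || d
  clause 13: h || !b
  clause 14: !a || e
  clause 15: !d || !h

UNSATISFIABLE

Try b = true.
From the singleton clause (h), h = true.
From the singleton clause (!e), e = false.
From the singleton clause (!g), g = false.
From the singleton clause (a), a = true.
But (!a) is also a unit clause — contradiction.
That branch fails; take b = false instead.
From the singleton clause (!f), f = false.
From the singleton clause (!c), c = false.
From the singleton clause (h), h = true.
From the singleton clause (e), e = true.
But (!e) is also a unit clause — contradiction.
Either choice for b ends in contradiction.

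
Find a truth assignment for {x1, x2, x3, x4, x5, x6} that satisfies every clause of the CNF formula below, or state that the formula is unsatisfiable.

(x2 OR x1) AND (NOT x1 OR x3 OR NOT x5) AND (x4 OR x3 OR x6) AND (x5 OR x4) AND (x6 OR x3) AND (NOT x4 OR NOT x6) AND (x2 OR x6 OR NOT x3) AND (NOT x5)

x1 ↦ false; x2 ↦ true; x3 ↦ true; x4 ↦ true; x5 ↦ false; x6 ↦ false

Unit clause (NOT x5) forces x5 = false.
Unit clause (x4) forces x4 = true.
Unit clause (NOT x6) forces x6 = false.
Unit clause (x3) forces x3 = true.
Unit clause (x2) forces x2 = true.
Every clause is now satisfied; x1 is unconstrained.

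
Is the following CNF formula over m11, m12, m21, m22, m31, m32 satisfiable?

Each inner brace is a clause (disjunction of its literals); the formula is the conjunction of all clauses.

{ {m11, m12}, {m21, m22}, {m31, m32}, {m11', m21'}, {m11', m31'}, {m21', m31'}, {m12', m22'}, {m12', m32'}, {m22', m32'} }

Unsatisfiable

Branch on m11: set m11 = 1.
From the singleton clause (m21'), m21 = 0.
From the singleton clause (m22), m22 = 1.
From the singleton clause (m31'), m31 = 0.
From the singleton clause (m32), m32 = 1.
Now (m32') is unsatisfied and unit — conflict.
So m11 must be the other value — set m11 = 0.
From the singleton clause (m12), m12 = 1.
From the singleton clause (m22'), m22 = 0.
From the singleton clause (m21), m21 = 1.
From the singleton clause (m31'), m31 = 0.
From the singleton clause (m32), m32 = 1.
Now (m32') is unsatisfied and unit — conflict.
Either choice for m11 ends in contradiction.
No assignment satisfies every clause.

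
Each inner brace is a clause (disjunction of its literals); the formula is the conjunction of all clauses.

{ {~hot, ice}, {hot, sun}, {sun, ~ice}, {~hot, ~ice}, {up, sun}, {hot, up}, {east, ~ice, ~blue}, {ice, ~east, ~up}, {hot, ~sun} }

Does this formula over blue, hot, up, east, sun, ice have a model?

Case hot = 0:
(sun) alone gives sun = 1.
Now (~sun) is unsatisfied and unit — conflict.
Backtrack on hot: now try hot = 1.
(ice) alone gives ice = 1.
Now (~ice) is unsatisfied and unit — conflict.
Neither hot = 1 nor hot = 0 works.
No assignment satisfies every clause.

No, unsatisfiable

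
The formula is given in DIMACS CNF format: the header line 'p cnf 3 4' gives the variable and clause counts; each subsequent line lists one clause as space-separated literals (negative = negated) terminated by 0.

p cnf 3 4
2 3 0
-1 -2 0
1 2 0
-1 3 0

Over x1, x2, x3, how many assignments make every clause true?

There are 2^3 = 8 truth assignments over (x1, x2, x3).
Check each against the 4 clauses (columns in the order x1, x2, x3):
  F F F  ✗ fails (x2 ∨ x3)
  F F T  ✗ fails (x1 ∨ x2)
  F T F  ✓ satisfies all
  F T T  ✓ satisfies all
  T F F  ✗ fails (x2 ∨ x3)
  T F T  ✓ satisfies all
  T T F  ✗ fails (¬x1 ∨ ¬x2)
  T T T  ✗ fails (¬x1 ∨ ¬x2)
3 of the 8 rows are models.

3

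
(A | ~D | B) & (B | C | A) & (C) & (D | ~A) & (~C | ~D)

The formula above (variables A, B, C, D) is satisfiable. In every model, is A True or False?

Suppose A = 1.
The clause (C) is unit, so C = 1.
The clause (D) is unit, so D = 1.
That conflicts with the unit clause (~D).
So every satisfying assignment has A = False.

False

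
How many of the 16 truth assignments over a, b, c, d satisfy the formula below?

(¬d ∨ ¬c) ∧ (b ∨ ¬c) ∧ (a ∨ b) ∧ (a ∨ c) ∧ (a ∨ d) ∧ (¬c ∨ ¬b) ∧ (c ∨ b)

There are 2^4 = 16 truth assignments over (a, b, c, d).
Check each against the 7 clauses (columns in the order a, b, c, d):
  F F F F  ✗ fails (a ∨ b)
  F F F T  ✗ fails (a ∨ b)
  F F T F  ✗ fails (b ∨ ¬c)
  F F T T  ✗ fails (¬d ∨ ¬c)
  F T F F  ✗ fails (a ∨ c)
  F T F T  ✗ fails (a ∨ c)
  F T T F  ✗ fails (a ∨ d)
  F T T T  ✗ fails (¬d ∨ ¬c)
  T F F F  ✗ fails (c ∨ b)
  T F F T  ✗ fails (c ∨ b)
  T F T F  ✗ fails (b ∨ ¬c)
  T F T T  ✗ fails (¬d ∨ ¬c)
  T T F F  ✓ satisfies all
  T T F T  ✓ satisfies all
  T T T F  ✗ fails (¬c ∨ ¬b)
  T T T T  ✗ fails (¬d ∨ ¬c)
2 of the 16 rows are models.

2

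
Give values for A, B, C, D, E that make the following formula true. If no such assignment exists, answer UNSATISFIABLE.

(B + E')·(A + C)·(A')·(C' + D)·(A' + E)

A: 0; B: 0; C: 1; D: 1; E: 0

Unit clause (A') forces A = 0.
Unit clause (C) forces C = 1.
Unit clause (D) forces D = 1.
Case B = 0:
Unit clause (E') forces E = 0.
All clauses are satisfied.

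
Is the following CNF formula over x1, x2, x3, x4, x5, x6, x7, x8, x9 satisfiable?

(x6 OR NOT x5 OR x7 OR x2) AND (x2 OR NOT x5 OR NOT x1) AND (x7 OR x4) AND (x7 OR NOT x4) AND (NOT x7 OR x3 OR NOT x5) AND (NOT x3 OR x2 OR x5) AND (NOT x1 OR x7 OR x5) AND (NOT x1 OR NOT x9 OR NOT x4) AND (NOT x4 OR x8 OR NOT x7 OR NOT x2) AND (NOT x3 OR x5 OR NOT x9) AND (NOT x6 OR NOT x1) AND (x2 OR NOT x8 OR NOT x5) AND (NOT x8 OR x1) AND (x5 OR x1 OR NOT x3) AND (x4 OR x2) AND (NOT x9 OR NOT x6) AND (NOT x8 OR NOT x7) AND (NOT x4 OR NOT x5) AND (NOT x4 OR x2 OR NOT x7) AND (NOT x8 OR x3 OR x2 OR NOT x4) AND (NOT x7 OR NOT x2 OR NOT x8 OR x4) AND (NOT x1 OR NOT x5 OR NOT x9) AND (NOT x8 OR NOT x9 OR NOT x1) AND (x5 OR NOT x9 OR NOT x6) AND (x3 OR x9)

Yes, satisfiable

Case x7 = true:
(NOT x8) alone gives x8 = false.
Case x3 = true:
Case x2 = true:
(NOT x4) alone gives x4 = false.
Case x5 = true:
Case x6 = false:
Case x1 = true:
(NOT x9) alone gives x9 = false.
Every clause now holds.
A satisfying assignment: x1=true, x2=true, x3=true, x4=false, x5=true, x6=false, x7=true, x8=false, x9=false.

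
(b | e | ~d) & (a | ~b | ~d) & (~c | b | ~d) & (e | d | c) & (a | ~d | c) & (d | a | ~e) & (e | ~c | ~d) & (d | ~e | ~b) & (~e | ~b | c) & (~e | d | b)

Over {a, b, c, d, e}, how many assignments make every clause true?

There are 2^5 = 32 truth assignments over (a, b, c, d, e).
Split on c. With c = 1, the clauses containing c are satisfied and ~c drops from the rest; 5 of the 2^4 = 16 assignments to the other variables satisfy what remains.
With c = 0, by the same count on the reduced clause set, 2 assignments work.
(One model: a=F, b=F, c=T, d=F, e=F.)
Total: 5 + 2 = 7.

7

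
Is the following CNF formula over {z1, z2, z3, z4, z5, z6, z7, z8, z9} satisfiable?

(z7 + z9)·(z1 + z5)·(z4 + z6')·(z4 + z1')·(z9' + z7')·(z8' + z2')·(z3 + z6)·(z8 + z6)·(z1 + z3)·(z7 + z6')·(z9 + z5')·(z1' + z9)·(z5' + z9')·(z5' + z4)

Suppose z7 = 0.
The clause (z9) is unit, so z9 = 1.
The clause (z6') is unit, so z6 = 0.
The clause (z3) is unit, so z3 = 1.
The clause (z8) is unit, so z8 = 1.
The clause (z2') is unit, so z2 = 0.
The clause (z5') is unit, so z5 = 0.
The clause (z1) is unit, so z1 = 1.
The clause (z4) is unit, so z4 = 1.
Every clause now holds.
A satisfying assignment: z1 ↦ 1, z2 ↦ 0, z3 ↦ 1, z4 ↦ 1, z5 ↦ 0, z6 ↦ 0, z7 ↦ 0, z8 ↦ 1, z9 ↦ 1.

Satisfiable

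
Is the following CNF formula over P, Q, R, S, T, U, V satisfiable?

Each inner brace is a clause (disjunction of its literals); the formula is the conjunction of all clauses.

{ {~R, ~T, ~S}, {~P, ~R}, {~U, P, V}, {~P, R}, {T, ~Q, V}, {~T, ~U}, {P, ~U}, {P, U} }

Suppose P = 0.
Unit clause (~U) forces U = 0.
That conflicts with the unit clause (U).
That branch fails; take P = 1 instead.
Unit clause (~R) forces R = 0.
That conflicts with the unit clause (R).
Both values of P lead to a conflict.
No assignment satisfies every clause.

Unsatisfiable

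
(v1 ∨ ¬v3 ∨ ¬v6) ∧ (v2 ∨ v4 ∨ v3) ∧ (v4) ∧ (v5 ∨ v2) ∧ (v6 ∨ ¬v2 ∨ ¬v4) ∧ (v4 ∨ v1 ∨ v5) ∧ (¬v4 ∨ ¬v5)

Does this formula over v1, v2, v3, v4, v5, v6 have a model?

Yes

From the singleton clause (v4), v4 = True.
From the singleton clause (¬v5), v5 = False.
From the singleton clause (v2), v2 = True.
From the singleton clause (v6), v6 = True.
Branch on v1: set v1 = True.
Every clause is now satisfied; v3 is unconstrained.
A satisfying assignment: v1 ↦ True; v2 ↦ True; v3 ↦ False; v4 ↦ True; v5 ↦ False; v6 ↦ True.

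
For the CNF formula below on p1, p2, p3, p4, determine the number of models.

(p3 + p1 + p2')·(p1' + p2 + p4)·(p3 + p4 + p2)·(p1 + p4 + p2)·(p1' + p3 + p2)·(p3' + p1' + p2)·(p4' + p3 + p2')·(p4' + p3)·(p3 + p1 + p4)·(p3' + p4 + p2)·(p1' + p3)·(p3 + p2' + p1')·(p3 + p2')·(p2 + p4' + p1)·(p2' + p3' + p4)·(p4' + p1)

1

There are 2^4 = 16 truth assignments over (p1, p2, p3, p4).
Check each against the 16 clauses (columns in the order p1, p2, p3, p4):
  F F F F  ✗ fails (p3 + p4 + p2)
  F F F T  ✗ fails (p4' + p3)
  F F T F  ✗ fails (p1 + p4 + p2)
  F F T T  ✗ fails (p2 + p4' + p1)
  F T F F  ✗ fails (p3 + p1 + p2')
  F T F T  ✗ fails (p3 + p1 + p2')
  F T T F  ✗ fails (p2' + p3' + p4)
  F T T T  ✗ fails (p4' + p1)
  T F F F  ✗ fails (p1' + p2 + p4)
  T F F T  ✗ fails (p1' + p3 + p2)
  T F T F  ✗ fails (p1' + p2 + p4)
  T F T T  ✗ fails (p3' + p1' + p2)
  T T F F  ✗ fails (p1' + p3)
  T T F T  ✗ fails (p4' + p3 + p2')
  T T T F  ✗ fails (p2' + p3' + p4)
  T T T T  ✓ satisfies all
1 of the 16 rows is a model.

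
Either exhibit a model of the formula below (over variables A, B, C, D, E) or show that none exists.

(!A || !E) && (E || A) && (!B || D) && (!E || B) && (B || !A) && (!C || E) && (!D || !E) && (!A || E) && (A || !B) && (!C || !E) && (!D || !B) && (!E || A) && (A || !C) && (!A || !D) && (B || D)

Branch on A: set A = false.
From the singleton clause (E), E = true.
Now (!E) is unsatisfied and unit — conflict.
That branch fails; take A = true instead.
From the singleton clause (!E), E = false.
Now (E) is unsatisfied and unit — conflict.
Neither A = true nor A = false works.

UNSATISFIABLE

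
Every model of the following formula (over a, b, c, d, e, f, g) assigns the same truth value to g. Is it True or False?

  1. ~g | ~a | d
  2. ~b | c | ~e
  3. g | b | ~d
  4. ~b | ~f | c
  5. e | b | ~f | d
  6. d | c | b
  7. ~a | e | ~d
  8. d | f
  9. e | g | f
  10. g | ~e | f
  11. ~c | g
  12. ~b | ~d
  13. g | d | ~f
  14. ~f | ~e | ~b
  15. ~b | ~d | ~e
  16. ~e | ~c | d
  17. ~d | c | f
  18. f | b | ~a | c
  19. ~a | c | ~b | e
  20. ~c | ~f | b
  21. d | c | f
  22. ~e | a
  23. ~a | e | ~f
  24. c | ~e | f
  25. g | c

True

Suppose g = 0.
From the singleton clause (~c), c = 0.
Now (c) is unsatisfied and unit — conflict.
So every satisfying assignment has g = True.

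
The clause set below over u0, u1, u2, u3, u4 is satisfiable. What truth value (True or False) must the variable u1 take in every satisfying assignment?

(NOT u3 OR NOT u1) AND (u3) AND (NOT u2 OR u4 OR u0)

Suppose u1 = true.
Unit clause (NOT u3) forces u3 = false.
That conflicts with the unit clause (u3).
So every satisfying assignment has u1 = False.

False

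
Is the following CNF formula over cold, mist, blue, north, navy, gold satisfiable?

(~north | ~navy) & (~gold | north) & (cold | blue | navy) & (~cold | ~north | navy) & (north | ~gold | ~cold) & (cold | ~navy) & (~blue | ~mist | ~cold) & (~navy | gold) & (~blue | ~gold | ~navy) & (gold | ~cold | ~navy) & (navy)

The clause (navy) is unit, so navy = 1.
The clause (~north) is unit, so north = 0.
The clause (~gold) is unit, so gold = 0.
But (gold) is also a unit clause — contradiction.
No assignment satisfies every clause.

Unsatisfiable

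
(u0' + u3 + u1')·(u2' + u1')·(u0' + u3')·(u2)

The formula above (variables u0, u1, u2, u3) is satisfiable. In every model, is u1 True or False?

Suppose u1 = 1.
From the singleton clause (u2'), u2 = 0.
But (u2) is also a unit clause — contradiction.
So every satisfying assignment has u1 = False.

False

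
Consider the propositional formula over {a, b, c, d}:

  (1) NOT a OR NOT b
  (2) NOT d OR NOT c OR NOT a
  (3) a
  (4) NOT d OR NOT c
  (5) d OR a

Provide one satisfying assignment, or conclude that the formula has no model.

a: true,  b: false,  c: false,  d: false

(a) alone gives a = true.
(NOT b) alone gives b = false.
Case d = false:
All clauses hold; c can take either value.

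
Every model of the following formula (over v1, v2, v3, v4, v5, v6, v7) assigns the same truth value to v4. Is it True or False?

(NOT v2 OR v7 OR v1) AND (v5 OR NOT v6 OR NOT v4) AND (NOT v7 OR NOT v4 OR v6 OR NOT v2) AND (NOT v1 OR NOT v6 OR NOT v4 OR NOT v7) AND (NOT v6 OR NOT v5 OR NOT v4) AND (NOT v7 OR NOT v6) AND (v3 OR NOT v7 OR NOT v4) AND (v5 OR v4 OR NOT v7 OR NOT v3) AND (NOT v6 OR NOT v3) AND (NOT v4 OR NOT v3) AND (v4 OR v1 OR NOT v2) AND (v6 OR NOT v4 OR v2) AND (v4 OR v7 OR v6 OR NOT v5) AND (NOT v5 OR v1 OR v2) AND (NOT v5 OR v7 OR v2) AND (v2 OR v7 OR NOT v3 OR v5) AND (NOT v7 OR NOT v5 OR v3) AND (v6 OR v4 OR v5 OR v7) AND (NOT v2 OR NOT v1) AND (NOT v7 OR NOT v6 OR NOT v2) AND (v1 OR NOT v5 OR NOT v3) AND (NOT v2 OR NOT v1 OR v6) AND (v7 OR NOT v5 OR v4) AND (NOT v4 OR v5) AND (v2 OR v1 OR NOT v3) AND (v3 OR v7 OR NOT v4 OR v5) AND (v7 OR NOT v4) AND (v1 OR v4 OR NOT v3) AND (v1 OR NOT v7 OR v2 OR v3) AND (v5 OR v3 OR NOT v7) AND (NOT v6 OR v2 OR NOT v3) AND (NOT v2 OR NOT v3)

Suppose v4 = true.
Unit clause (NOT v3) forces v3 = false.
Unit clause (NOT v7) forces v7 = false.
Now (v7) is unsatisfied and unit — conflict.
So every satisfying assignment has v4 = False.

False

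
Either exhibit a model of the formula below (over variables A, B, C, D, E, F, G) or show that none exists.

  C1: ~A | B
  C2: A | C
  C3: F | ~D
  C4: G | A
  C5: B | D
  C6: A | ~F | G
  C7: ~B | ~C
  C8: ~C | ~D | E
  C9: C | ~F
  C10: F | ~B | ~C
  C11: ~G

(~G) alone gives G = 0.
(A) alone gives A = 1.
(B) alone gives B = 1.
(~C) alone gives C = 0.
(~F) alone gives F = 0.
(~D) alone gives D = 0.
All clauses hold; E can take either value.

A: 1, B: 1, C: 0, D: 0, E: 0, F: 0, G: 0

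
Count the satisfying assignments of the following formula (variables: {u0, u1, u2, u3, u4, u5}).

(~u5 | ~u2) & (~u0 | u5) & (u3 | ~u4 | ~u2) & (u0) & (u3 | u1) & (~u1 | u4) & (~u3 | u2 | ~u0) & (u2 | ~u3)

1

There are 2^6 = 64 truth assignments over (u0, u1, u2, u3, u4, u5).
Split on u0. With u0 = 1, the clauses containing u0 are satisfied and ~u0 drops from the rest; 1 of the 2^5 = 32 assignments to the other variables satisfy what remains.
With u0 = 0, by the same count on the reduced clause set, 0 assignments work.
(One model: u0=T, u1=T, u2=F, u3=F, u4=T, u5=T.)
Total: 1 + 0 = 1.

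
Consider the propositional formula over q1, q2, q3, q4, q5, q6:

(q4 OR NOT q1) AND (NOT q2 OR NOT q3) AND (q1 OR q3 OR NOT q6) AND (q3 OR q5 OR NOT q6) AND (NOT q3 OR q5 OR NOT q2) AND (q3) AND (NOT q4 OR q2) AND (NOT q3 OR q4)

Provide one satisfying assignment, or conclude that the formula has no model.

UNSATISFIABLE

Unit clause (q3) forces q3 = true.
Unit clause (NOT q2) forces q2 = false.
Unit clause (NOT q4) forces q4 = false.
That conflicts with the unit clause (q4).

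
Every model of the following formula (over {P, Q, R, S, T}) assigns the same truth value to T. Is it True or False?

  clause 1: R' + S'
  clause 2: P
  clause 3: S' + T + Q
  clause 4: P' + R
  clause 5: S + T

Suppose T = 0.
Unit clause (P) forces P = 1.
Unit clause (R) forces R = 1.
Unit clause (S') forces S = 0.
That conflicts with the unit clause (S).
So every satisfying assignment has T = True.

True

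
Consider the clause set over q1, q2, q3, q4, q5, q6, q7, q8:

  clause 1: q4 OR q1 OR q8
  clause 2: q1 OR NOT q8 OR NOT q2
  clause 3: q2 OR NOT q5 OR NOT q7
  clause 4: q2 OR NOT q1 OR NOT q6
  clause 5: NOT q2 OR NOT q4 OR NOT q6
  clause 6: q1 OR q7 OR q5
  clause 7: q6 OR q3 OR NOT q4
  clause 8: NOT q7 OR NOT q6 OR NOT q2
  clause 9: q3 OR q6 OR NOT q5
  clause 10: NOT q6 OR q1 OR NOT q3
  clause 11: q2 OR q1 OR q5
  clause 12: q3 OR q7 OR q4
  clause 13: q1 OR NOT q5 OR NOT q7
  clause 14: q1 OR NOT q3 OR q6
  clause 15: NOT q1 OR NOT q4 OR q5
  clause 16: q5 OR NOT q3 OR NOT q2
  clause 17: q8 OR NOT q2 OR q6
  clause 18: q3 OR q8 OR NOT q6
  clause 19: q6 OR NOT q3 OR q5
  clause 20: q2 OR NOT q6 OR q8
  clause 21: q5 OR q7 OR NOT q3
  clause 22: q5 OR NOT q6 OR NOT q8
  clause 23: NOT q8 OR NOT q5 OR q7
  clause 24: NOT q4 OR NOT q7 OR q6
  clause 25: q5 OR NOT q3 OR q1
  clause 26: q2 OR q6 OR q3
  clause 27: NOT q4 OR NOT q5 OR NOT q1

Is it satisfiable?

Yes, satisfiable

Branch on q4: set q4 = false.
Branch on q1: set q1 = true.
Branch on q2: set q2 = true.
Branch on q7: set q7 = true.
The clause (NOT q6) is unit, so q6 = false.
The clause (q8) is unit, so q8 = true.
Branch on q3: set q3 = false.
The clause (NOT q5) is unit, so q5 = false.
All clauses are satisfied.
A satisfying assignment: q1=true, q2=true, q3=false, q4=false, q5=false, q6=false, q7=true, q8=true.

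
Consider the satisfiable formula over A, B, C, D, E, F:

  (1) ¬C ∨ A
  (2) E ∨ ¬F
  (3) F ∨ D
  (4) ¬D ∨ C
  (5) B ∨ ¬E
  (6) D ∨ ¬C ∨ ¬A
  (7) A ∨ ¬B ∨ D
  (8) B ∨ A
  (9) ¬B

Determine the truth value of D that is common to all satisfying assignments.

True

Suppose D = False.
The clause (F) is unit, so F = True.
The clause (E) is unit, so E = True.
The clause (B) is unit, so B = True.
But (¬B) is also a unit clause — contradiction.
So every satisfying assignment has D = True.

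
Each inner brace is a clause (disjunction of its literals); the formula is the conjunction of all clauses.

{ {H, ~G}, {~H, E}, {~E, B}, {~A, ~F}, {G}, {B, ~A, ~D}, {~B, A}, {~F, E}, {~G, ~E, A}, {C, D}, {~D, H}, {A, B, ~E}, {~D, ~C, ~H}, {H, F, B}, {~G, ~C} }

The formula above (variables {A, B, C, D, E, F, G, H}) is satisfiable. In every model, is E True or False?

Suppose E = 0.
The clause (~H) is unit, so H = 0.
The clause (~G) is unit, so G = 0.
Now (G) is unsatisfied and unit — conflict.
So every satisfying assignment has E = True.

True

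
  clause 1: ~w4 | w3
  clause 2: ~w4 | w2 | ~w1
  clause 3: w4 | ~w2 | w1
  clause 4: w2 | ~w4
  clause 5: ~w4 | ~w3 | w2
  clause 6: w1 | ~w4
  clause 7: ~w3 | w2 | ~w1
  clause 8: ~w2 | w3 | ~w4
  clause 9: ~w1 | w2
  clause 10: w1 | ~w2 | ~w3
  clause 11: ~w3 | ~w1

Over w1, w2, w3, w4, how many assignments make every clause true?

3

There are 2^4 = 16 truth assignments over (w1, w2, w3, w4).
Check each against the 11 clauses (columns in the order w1, w2, w3, w4):
  F F F F  ✓ satisfies all
  F F F T  ✗ fails (~w4 | w3)
  F F T F  ✓ satisfies all
  F F T T  ✗ fails (w2 | ~w4)
  F T F F  ✗ fails (w4 | ~w2 | w1)
  F T F T  ✗ fails (~w4 | w3)
  F T T F  ✗ fails (w4 | ~w2 | w1)
  F T T T  ✗ fails (w1 | ~w4)
  T F F F  ✗ fails (~w1 | w2)
  T F F T  ✗ fails (~w4 | w3)
  T F T F  ✗ fails (~w3 | w2 | ~w1)
  T F T T  ✗ fails (~w4 | w2 | ~w1)
  T T F F  ✓ satisfies all
  T T F T  ✗ fails (~w4 | w3)
  T T T F  ✗ fails (~w3 | ~w1)
  T T T T  ✗ fails (~w3 | ~w1)
3 of the 16 rows are models.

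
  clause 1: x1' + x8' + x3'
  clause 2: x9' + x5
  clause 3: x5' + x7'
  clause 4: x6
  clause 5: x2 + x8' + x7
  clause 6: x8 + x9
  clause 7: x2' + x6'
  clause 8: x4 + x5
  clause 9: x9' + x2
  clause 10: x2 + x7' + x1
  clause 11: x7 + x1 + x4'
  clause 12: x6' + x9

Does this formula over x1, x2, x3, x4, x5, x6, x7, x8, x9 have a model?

No, unsatisfiable

Unit clause (x6) forces x6 = 1.
Unit clause (x2') forces x2 = 0.
Unit clause (x9') forces x9 = 0.
But (x9) is also a unit clause — contradiction.
No assignment satisfies every clause.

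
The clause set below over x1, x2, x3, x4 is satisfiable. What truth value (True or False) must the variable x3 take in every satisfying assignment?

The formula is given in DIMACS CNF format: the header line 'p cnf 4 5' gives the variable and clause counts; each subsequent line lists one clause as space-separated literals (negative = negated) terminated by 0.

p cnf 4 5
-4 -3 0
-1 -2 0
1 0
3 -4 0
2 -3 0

False

Suppose x3 = True.
The clause (¬x4) is unit, so x4 = False.
The clause (x1) is unit, so x1 = True.
The clause (¬x2) is unit, so x2 = False.
That conflicts with the unit clause (x2).
So every satisfying assignment has x3 = False.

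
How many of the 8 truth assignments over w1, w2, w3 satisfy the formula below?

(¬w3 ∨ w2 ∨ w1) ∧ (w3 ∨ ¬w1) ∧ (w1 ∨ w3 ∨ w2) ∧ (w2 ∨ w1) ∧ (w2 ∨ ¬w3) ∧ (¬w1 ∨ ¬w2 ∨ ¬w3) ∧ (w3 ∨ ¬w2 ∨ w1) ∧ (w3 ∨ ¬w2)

There are 2^3 = 8 truth assignments over (w1, w2, w3).
Check each against the 8 clauses (columns in the order w1, w2, w3):
  F F F  ✗ fails (w1 ∨ w3 ∨ w2)
  F F T  ✗ fails (¬w3 ∨ w2 ∨ w1)
  F T F  ✗ fails (w3 ∨ ¬w2 ∨ w1)
  F T T  ✓ satisfies all
  T F F  ✗ fails (w3 ∨ ¬w1)
  T F T  ✗ fails (w2 ∨ ¬w3)
  T T F  ✗ fails (w3 ∨ ¬w1)
  T T T  ✗ fails (¬w1 ∨ ¬w2 ∨ ¬w3)
1 of the 8 rows is a model.

1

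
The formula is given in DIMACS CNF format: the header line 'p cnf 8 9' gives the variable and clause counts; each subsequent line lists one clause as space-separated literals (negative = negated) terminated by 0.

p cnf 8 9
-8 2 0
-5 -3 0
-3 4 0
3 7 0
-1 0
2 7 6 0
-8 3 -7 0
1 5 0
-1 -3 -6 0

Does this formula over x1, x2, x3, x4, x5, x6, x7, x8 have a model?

From the singleton clause (¬x1), x1 = False.
From the singleton clause (x5), x5 = True.
From the singleton clause (¬x3), x3 = False.
From the singleton clause (x7), x7 = True.
From the singleton clause (¬x8), x8 = False.
Every clause is now satisfied; x2, x4, x6 are unconstrained.
A satisfying assignment: x1 ↦ False,  x2 ↦ False,  x3 ↦ False,  x4 ↦ False,  x5 ↦ True,  x6 ↦ True,  x7 ↦ True,  x8 ↦ False.

Yes, satisfiable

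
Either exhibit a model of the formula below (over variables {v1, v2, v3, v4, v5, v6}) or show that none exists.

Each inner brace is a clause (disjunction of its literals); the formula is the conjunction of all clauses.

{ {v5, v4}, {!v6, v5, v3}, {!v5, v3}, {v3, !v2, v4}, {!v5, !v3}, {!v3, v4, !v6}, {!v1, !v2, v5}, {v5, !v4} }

Case v5 = true:
From the singleton clause (v3), v3 = true.
That conflicts with the unit clause (!v3).
Backtrack on v5: now try v5 = false.
From the singleton clause (v4), v4 = true.
That conflicts with the unit clause (!v4).
Either choice for v5 ends in contradiction.

UNSATISFIABLE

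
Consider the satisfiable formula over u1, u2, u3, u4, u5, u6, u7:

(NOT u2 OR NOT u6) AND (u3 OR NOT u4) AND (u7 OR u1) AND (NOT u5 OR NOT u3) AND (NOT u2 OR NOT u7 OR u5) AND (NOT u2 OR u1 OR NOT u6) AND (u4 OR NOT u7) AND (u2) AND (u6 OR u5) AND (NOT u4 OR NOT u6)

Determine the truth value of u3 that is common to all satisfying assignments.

Suppose u3 = true.
(NOT u5) alone gives u5 = false.
(u2) alone gives u2 = true.
(NOT u6) alone gives u6 = false.
Now (u6) is unsatisfied and unit — conflict.
So every satisfying assignment has u3 = False.

False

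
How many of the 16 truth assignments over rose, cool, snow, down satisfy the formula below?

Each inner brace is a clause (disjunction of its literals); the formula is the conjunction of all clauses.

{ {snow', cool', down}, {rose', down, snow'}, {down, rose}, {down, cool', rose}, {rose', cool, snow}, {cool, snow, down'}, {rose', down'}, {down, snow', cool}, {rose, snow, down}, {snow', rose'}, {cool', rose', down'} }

4

There are 2^4 = 16 truth assignments over (rose, cool, snow, down).
Check each against the 11 clauses (columns in the order rose, cool, snow, down):
  F F F F  ✗ fails (down + rose)
  F F F T  ✗ fails (cool + snow + down')
  F F T F  ✗ fails (down + rose)
  F F T T  ✓ satisfies all
  F T F F  ✗ fails (down + rose)
  F T F T  ✓ satisfies all
  F T T F  ✗ fails (snow' + cool' + down)
  F T T T  ✓ satisfies all
  T F F F  ✗ fails (rose' + cool + snow)
  T F F T  ✗ fails (rose' + cool + snow)
  T F T F  ✗ fails (rose' + down + snow')
  T F T T  ✗ fails (rose' + down')
  T T F F  ✓ satisfies all
  T T F T  ✗ fails (rose' + down')
  T T T F  ✗ fails (snow' + cool' + down)
  T T T T  ✗ fails (rose' + down')
4 of the 16 rows are models.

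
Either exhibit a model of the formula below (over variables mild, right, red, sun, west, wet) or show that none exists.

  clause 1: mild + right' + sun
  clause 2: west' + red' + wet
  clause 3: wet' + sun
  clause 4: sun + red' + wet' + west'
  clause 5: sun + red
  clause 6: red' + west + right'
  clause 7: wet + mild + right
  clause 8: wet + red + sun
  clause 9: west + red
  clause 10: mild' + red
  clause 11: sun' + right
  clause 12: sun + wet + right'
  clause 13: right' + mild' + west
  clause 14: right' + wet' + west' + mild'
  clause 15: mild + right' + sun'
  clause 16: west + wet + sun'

mild=1,  right=0,  red=1,  sun=0,  west=0,  wet=0

Try wet = 0.
Try west = 0.
The clause (red) is unit, so red = 1.
The clause (right') is unit, so right = 0.
The clause (mild) is unit, so mild = 1.
The clause (sun') is unit, so sun = 0.
This assignment satisfies each clause.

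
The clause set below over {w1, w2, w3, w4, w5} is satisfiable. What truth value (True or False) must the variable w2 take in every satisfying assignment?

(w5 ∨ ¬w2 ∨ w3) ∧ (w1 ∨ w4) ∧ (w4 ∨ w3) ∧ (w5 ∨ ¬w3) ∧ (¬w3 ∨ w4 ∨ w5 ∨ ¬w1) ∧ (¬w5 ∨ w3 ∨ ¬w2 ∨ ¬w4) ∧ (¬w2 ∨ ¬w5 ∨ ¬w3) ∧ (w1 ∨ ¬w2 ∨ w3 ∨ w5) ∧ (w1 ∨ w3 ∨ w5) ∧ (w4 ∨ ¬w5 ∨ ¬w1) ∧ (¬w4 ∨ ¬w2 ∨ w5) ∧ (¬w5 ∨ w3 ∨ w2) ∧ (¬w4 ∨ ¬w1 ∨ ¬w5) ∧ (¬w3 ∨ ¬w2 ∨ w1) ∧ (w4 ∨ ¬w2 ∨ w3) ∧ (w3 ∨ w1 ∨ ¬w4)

Suppose w2 = True.
Suppose w5 = True.
(¬w3) alone gives w3 = False.
(w4) alone gives w4 = True.
That conflicts with the unit clause (¬w4).
Undo w5 and try w5 = False.
(w3) alone gives w3 = True.
That conflicts with the unit clause (¬w3).
Either choice for w5 ends in contradiction.
So every satisfying assignment has w2 = False.

False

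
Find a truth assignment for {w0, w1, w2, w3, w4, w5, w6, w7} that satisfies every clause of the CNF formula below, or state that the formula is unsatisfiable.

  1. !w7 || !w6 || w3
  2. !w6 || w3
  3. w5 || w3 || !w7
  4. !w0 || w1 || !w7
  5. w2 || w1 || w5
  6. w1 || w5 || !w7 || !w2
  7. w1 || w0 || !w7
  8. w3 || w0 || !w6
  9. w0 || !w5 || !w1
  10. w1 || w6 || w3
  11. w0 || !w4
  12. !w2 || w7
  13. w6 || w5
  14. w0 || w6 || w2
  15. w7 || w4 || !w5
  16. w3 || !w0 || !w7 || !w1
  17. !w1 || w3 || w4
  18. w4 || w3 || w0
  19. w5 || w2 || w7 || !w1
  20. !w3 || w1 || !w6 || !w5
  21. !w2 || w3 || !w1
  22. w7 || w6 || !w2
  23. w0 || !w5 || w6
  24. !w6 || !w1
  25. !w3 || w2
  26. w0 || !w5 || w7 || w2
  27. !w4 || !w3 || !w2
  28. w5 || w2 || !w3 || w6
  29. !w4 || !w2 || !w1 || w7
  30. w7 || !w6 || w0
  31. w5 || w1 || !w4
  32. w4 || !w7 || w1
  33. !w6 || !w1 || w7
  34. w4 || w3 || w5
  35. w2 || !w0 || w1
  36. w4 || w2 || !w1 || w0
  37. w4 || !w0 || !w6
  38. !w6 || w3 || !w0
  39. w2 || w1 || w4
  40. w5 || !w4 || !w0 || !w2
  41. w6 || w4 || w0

w0: true,  w1: true,  w2: false,  w3: false,  w4: true,  w5: true,  w6: false,  w7: false

Case w6 = false:
The clause (w5) is unit, so w5 = true.
The clause (w0) is unit, so w0 = true.
Case w1 = true:
Case w2 = false:
The clause (!w3) is unit, so w3 = false.
The clause (!w7) is unit, so w7 = false.
The clause (w4) is unit, so w4 = true.
Every clause now holds.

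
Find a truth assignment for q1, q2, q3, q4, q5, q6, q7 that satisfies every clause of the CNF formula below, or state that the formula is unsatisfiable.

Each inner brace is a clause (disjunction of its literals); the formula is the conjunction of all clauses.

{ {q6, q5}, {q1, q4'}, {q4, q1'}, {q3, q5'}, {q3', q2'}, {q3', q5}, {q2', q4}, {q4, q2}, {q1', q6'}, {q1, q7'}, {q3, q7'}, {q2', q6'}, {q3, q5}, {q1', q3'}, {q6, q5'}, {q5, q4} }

Branch on q6: set q6 = 1.
(q1') alone gives q1 = 0.
(q4') alone gives q4 = 0.
(q2') alone gives q2 = 0.
Now (q2) is unsatisfied and unit — conflict.
So q6 must be the other value — set q6 = 0.
(q5) alone gives q5 = 1.
Now (q5') is unsatisfied and unit — conflict.
Both values of q6 lead to a conflict.

UNSATISFIABLE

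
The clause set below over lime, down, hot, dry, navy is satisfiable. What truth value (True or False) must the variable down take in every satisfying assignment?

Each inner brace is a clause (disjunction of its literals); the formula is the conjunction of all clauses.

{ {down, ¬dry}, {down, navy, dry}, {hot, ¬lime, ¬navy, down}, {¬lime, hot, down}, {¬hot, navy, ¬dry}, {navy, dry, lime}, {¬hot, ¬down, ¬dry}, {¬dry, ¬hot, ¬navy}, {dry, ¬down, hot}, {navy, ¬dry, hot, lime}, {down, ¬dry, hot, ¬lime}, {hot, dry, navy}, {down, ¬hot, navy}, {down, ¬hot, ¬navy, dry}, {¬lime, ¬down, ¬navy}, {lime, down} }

True

Suppose down = False.
The clause (¬dry) is unit, so dry = False.
The clause (navy) is unit, so navy = True.
The clause (¬hot) is unit, so hot = False.
The clause (¬lime) is unit, so lime = False.
But (lime) is also a unit clause — contradiction.
So every satisfying assignment has down = True.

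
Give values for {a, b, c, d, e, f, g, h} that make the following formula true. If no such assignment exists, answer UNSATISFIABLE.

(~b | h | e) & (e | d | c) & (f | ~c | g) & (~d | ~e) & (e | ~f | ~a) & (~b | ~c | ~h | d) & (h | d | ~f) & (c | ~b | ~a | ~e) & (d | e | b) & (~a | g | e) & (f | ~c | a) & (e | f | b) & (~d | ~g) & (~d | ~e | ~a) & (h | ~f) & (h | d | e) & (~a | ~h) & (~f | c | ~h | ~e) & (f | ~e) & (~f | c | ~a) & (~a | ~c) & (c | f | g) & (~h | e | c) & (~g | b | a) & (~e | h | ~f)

Suppose d = 1.
From the singleton clause (~e), e = 0.
From the singleton clause (~g), g = 0.
From the singleton clause (~a), a = 0.
Suppose b = 1.
From the singleton clause (h), h = 1.
From the singleton clause (c), c = 1.
From the singleton clause (f), f = 1.
This assignment satisfies each clause.

a ↦ 0; b ↦ 1; c ↦ 1; d ↦ 1; e ↦ 0; f ↦ 1; g ↦ 0; h ↦ 1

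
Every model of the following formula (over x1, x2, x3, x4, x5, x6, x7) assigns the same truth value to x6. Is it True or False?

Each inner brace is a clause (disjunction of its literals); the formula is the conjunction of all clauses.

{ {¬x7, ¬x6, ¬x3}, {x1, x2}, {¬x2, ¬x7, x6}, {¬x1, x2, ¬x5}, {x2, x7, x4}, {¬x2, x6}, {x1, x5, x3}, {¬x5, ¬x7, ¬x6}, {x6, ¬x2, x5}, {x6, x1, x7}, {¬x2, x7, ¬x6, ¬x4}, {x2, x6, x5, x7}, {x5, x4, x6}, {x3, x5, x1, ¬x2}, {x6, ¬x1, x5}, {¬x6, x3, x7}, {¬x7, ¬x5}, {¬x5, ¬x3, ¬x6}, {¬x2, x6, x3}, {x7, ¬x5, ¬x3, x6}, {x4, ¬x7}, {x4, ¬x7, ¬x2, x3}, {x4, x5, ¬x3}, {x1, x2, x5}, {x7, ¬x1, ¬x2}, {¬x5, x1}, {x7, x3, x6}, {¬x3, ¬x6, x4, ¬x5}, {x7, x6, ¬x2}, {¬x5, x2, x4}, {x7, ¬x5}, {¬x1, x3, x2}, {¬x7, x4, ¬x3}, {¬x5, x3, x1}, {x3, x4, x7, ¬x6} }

True

Suppose x6 = False.
From the singleton clause (¬x2), x2 = False.
From the singleton clause (x1), x1 = True.
From the singleton clause (¬x5), x5 = False.
That conflicts with the unit clause (x5).
So every satisfying assignment has x6 = True.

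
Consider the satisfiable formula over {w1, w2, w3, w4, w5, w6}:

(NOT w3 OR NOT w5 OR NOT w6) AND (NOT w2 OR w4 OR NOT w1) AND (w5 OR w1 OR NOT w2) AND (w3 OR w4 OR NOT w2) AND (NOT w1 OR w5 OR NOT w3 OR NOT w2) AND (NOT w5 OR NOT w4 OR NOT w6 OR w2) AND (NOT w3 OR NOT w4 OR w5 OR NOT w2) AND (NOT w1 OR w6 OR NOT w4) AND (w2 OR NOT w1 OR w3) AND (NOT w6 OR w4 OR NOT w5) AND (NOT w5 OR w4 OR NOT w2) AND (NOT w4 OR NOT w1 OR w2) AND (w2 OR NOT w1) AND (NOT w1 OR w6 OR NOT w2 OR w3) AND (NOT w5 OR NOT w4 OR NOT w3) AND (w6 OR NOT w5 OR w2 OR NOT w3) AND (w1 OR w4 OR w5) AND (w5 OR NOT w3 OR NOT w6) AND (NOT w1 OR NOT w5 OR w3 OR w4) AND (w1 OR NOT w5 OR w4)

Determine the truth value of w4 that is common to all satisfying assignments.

Suppose w4 = false.
Suppose w2 = false.
The clause (NOT w1) is unit, so w1 = false.
The clause (w5) is unit, so w5 = true.
Now (NOT w5) is unsatisfied and unit — conflict.
That branch fails; take w2 = true instead.
The clause (NOT w1) is unit, so w1 = false.
The clause (w5) is unit, so w5 = true.
Now (NOT w5) is unsatisfied and unit — conflict.
Neither w2 = true nor w2 = false works.
So every satisfying assignment has w4 = True.

True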